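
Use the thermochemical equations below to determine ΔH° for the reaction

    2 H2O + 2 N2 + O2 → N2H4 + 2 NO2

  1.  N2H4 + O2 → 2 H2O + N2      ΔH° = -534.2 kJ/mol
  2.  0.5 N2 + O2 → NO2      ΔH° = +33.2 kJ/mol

ΔH° = 600.6 kJ/mol

eq. 1 reversed: +534.2 kJ/mol
eq. 2 × 2: (2)·(+33.2) = +66.4 kJ/mol
By Hess's law, ΔH° = (-1)·(-534.2) + (2)·(+33.2) = 600.6 kJ/mol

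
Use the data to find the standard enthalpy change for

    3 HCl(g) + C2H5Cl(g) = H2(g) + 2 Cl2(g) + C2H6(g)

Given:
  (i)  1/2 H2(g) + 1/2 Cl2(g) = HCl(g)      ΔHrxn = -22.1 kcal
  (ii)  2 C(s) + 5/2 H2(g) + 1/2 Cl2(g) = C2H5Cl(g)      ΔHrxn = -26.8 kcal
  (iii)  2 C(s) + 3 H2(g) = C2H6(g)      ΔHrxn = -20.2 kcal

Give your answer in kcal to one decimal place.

(i) reversed and × 3 (HCl(g) must end up as a reactant; ×3 to match 3 HCl(g) in the target): (-3)·(-22.1) = +66.3 kcal
(ii) reversed (C2H5Cl(g) must end up as a reactant): +26.8 kcal
(iii) as written (C2H6(g) already on the product side): -20.2 kcal
Since enthalpy is a state function, ΔHrxn = (+66.3) + (+26.8) + (-20.2) = 72.9 kcal

ΔHrxn = 72.9 kcal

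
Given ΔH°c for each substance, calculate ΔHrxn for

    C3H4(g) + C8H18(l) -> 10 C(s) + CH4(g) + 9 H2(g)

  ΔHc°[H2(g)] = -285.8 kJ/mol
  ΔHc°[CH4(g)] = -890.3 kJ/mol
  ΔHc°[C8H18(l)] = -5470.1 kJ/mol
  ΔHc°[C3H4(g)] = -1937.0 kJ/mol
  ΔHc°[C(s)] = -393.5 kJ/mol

ΔHrxn = -9.6 kJ/mol

With combustion enthalpies, reactants minus products:
= [1·(-1937.0) + 1·(-5470.1)] − [10·(-393.5) + 1·(-890.3) + 9·(-285.8)]
= -9.6 kJ/mol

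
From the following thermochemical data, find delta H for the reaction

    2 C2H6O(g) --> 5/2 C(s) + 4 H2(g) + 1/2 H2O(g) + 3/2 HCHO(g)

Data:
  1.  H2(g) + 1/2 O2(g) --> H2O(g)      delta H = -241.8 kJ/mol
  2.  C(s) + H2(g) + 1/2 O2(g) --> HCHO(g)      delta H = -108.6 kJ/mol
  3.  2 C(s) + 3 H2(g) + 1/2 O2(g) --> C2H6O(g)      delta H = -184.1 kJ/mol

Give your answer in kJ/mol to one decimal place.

eq. 1 × 1/2 (scale by 1/2 for the 1/2 H2O(g)): (1/2)·(-241.8) = -120.9 kJ/mol
eq. 2 × 3/2 (scale by 3/2 for the 3/2 HCHO(g)): (3/2)·(-108.6) = -162.9 kJ/mol
eq. 3 reversed and × 2 (reverse to put C2H6O(g) on the reactant side; scale by 2 for the 2 C2H6O(g)): (-2)·(-184.1) = +368.2 kJ/mol
Summing the manipulated equations, delta H = (-120.9) + (-162.9) + (+368.2) = 84.4 kJ/mol

delta H = 84.4 kJ/mol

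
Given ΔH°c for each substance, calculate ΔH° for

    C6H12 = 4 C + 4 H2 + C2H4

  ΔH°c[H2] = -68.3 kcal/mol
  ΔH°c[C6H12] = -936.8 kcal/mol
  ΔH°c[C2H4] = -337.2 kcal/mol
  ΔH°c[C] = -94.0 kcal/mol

ΔH° = 49.6 kcal/mol

With combustion enthalpies, reactants minus products:
= [1·(-936.8)] − [4·(-94.0) + 4·(-68.3) + 1·(-337.2)]
= 49.6 kcal/mol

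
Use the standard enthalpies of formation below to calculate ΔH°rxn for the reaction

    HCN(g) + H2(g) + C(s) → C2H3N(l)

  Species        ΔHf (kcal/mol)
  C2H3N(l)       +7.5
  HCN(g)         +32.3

ΔH°rxn = -24.8 kcal/mol

Products: 1·(+7.5) = +7.5
Reactants: 1·(+32.3) + 1·(+0.0) + 1·(+0.0) = +32.3
ΔH°rxn = (+7.5) − (+32.3) = -24.8 kcal/mol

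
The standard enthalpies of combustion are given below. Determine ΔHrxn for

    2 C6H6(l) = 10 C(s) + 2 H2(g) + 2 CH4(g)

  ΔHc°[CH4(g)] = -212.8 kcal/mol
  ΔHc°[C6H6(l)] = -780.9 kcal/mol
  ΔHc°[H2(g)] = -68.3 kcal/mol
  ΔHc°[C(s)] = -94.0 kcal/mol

ΔHrxn = -59.6 kcal/mol

Using ΔH = Σ nΔHc°(reactants) − Σ nΔHc°(products):
= [2·(-780.9)] − [10·(-94.0) + 2·(-68.3) + 2·(-212.8)]
= -59.6 kcal/mol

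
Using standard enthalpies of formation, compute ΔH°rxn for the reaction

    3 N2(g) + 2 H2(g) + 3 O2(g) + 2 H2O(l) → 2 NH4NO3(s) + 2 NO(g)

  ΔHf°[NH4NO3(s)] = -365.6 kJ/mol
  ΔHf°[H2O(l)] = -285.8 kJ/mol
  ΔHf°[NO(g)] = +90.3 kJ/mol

ΔH°rxn = Σ nΔHf°(products) − Σ nΔHf°(reactants).
Products: 2·(-365.6) + 2·(+90.3) = -550.6
Reactants: 3·(+0.0) + 2·(+0.0) + 3·(+0.0) + 2·(-285.8) = -571.6
ΔH°rxn = (-550.6) − (-571.6) = 21.0 kJ/mol

ΔH°rxn = 21.0 kJ/mol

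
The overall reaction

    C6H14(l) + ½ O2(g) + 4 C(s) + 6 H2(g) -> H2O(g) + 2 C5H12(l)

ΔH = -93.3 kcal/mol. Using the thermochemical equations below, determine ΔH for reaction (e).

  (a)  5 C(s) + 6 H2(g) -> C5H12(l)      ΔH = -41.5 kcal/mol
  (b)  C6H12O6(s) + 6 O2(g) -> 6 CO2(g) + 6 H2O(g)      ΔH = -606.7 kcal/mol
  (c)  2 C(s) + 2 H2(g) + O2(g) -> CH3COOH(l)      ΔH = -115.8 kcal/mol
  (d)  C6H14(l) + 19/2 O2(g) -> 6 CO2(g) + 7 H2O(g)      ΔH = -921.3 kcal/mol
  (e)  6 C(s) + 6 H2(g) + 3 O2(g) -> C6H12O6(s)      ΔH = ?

(a) × 2: (2)·(-41.5) = -83.0 kcal/mol
(b) reversed: +606.7 kcal/mol
(c): not needed.
(d) as written: -921.3 kcal/mol
(e) reversed: contributes −x
-93.3 = (-83.0) + (+606.7) + (-921.3) − x
x = (-93.3 − (-397.6)) / (-1) = -304.3 kcal/mol

ΔH = -304.3 kcal/mol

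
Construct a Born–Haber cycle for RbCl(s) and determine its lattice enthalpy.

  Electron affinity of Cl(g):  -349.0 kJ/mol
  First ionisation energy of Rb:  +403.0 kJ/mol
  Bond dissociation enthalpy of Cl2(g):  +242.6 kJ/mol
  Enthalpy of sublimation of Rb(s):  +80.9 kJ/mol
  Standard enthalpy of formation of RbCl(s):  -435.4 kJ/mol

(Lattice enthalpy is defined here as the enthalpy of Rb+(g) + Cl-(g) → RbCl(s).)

U = -691.6 kJ/mol

ΔHf° = 1·ΔHsub + 1·(ΣIE) + 1/2·D(Cl2) + 1·EA + U
-435.4 = 1·(+80.9) + 1·(+403.0) + 1/2·(+242.6) + 1·(-349.0) + U
U = -435.4 − (+256.2) = -691.6 kJ/mol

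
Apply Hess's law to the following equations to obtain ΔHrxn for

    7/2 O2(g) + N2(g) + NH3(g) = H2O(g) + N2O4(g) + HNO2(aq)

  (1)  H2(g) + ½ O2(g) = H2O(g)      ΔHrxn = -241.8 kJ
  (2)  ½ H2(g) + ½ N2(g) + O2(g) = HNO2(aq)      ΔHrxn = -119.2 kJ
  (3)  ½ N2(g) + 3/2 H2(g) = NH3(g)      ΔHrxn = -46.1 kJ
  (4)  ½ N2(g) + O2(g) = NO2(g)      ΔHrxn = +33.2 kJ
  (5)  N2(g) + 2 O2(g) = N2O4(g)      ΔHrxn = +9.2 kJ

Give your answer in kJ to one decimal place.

(1) as written (H2O(g) already on the product side): -241.8 kJ
(2) as written (HNO2(aq) already on the product side): -119.2 kJ
(3) reversed (NH3(g) must end up as a reactant): +46.1 kJ
(4): not needed (NO2(g) appears nowhere else).
(5) as written (N2O4(g) already on the product side): +9.2 kJ
ΔHrxn = (-241.8) + (-119.2) + (+46.1) + (+9.2) = -305.7 kJ

ΔHrxn = -305.7 kJ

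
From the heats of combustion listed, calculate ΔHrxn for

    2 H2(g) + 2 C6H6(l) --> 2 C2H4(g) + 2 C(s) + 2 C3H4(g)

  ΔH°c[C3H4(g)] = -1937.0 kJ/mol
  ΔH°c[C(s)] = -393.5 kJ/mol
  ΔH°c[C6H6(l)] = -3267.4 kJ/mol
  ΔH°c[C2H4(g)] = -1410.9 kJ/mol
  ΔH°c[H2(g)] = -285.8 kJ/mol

With combustion enthalpies, reactants minus products:
= [2·(-285.8) + 2·(-3267.4)] − [2·(-1410.9) + 2·(-393.5) + 2·(-1937.0)]
= 376.4 kJ/mol

ΔHrxn = 376.4 kJ/mol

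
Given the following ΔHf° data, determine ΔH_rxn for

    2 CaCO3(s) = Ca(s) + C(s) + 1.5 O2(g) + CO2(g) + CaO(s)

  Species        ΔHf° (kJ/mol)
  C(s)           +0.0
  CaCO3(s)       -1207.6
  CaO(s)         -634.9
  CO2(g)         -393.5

Products: 1·(+0.0) + 1·(+0.0) + 3/2·(+0.0) + 1·(-393.5) + 1·(-634.9) = -1028.4
Reactants: 2·(-1207.6) = -2415.2
ΔH_rxn = (-1028.4) − (-2415.2) = 1386.8 kJ/mol

ΔH_rxn = 1386.8 kJ/mol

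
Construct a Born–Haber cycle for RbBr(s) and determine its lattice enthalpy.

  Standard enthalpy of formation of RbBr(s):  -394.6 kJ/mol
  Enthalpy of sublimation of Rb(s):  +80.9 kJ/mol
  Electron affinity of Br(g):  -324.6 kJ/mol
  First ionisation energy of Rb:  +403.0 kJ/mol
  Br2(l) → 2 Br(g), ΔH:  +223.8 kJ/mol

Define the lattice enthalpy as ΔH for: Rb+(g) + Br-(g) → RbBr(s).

ΔHf° = 1·ΔHsub + 1·(ΣIE) + 1/2·D(Br2) + 1·EA + U
-394.6 = 1·(+80.9) + 1·(+403.0) + 1/2·(+223.8) + 1·(-324.6) + U
U = -394.6 − (+271.2) = -665.8 kJ/mol

U = -665.8 kJ/mol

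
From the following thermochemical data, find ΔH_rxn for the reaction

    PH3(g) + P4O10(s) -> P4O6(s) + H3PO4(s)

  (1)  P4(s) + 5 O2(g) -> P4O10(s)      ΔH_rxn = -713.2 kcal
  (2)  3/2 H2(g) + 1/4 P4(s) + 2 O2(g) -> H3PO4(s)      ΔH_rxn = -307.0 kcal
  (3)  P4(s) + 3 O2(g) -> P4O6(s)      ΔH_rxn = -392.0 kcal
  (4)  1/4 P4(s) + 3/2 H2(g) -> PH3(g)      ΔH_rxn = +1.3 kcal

(1) reversed (reverse to put P4O10(s) on the reactant side): +713.2 kcal
(2) as written (H3PO4(s) already on the product side): -307.0 kcal
(3) as written (P4O6(s) already on the product side): -392.0 kcal
(4) reversed (PH3(g) must end up as a reactant): -1.3 kcal
By Hess's law, ΔH_rxn = (+713.2) + (-307.0) + (-392.0) + (-1.3) = 12.9 kcal

ΔH_rxn = 12.9 kcal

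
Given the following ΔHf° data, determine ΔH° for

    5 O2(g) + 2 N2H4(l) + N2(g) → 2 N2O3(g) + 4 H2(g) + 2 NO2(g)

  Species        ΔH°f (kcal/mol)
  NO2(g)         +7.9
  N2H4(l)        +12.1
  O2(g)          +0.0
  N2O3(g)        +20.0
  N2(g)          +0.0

ΔH° = 31.6 kcal/mol

ΔH°rxn = Σ nΔHf°(products) − Σ nΔHf°(reactants).
Products: 2·(+20.0) + 4·(+0.0) + 2·(+7.9) = +55.8
Reactants: 5·(+0.0) + 2·(+12.1) + 1·(+0.0) = +24.2
ΔH° = (+55.8) − (+24.2) = 31.6 kcal/mol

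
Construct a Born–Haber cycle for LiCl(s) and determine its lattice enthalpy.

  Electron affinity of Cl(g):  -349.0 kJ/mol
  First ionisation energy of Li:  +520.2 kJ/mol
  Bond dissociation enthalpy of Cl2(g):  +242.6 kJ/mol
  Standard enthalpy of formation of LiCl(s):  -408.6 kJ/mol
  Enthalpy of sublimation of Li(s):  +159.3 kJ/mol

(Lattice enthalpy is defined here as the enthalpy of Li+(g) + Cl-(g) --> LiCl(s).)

ΔHf° = 1·ΔHsub + 1·(ΣIE) + 1/2·D(Cl2) + 1·EA + U
-408.6 = 1·(+159.3) + 1·(+520.2) + 1/2·(+242.6) + 1·(-349.0) + U
U = -408.6 − (+451.8) = -860.4 kJ/mol

U = -860.4 kJ/mol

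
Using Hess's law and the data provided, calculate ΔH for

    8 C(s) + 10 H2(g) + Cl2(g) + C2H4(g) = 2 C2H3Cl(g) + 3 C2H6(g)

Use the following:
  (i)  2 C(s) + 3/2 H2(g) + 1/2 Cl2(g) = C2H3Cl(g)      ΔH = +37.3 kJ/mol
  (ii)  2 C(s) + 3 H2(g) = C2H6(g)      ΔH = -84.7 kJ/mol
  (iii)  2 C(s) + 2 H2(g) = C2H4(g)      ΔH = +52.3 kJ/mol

ΔH = -231.8 kJ/mol

(i) × 2 (×2 to match 2 C2H3Cl(g) in the target): (2)·(+37.3) = +74.6 kJ/mol
(ii) × 3 (scale by 3 for the 3 C2H6(g)): (3)·(-84.7) = -254.1 kJ/mol
(iii) reversed (reverse to put C2H4(g) on the reactant side): -52.3 kJ/mol
Combining the equations, ΔH = (+74.6) + (-254.1) + (-52.3) = -231.8 kJ/mol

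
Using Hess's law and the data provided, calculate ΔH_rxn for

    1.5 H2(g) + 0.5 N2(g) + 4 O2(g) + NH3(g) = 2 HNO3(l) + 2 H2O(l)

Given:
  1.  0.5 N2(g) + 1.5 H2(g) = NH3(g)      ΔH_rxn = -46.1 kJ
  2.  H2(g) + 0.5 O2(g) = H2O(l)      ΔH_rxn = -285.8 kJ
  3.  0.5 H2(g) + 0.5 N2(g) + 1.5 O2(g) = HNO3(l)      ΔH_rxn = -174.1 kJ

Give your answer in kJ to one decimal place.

eq. 1 reversed (NH3(g) must end up as a reactant): +46.1 kJ
eq. 2 × 2 (×2 to match 2 H2O(l) in the target): (2)·(-285.8) = -571.6 kJ
eq. 3 × 2 (scale by 2 for the 2 HNO3(l)): (2)·(-174.1) = -348.2 kJ
By Hess's law, ΔH_rxn = (-1)·(-46.1) + (2)·(-285.8) + (2)·(-174.1) = -873.7 kJ

ΔH_rxn = -873.7 kJ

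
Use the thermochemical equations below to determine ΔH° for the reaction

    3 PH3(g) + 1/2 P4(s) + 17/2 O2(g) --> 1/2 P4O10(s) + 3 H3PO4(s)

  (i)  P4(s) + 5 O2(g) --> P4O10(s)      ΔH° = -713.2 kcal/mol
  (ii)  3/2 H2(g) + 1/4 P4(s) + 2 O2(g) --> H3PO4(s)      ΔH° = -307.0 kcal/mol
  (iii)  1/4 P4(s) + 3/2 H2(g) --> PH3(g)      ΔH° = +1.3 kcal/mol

ΔH° = -1281.5 kcal/mol

(i) × 1/2: (1/2)·(-713.2) = -356.6 kcal/mol
(ii) × 3: (3)·(-307.0) = -921.0 kcal/mol
(iii) reversed and × 3: (-3)·(+1.3) = -3.9 kcal/mol
By Hess's law, ΔH° = (-356.6) + (-921.0) + (-3.9) = -1281.5 kcal/mol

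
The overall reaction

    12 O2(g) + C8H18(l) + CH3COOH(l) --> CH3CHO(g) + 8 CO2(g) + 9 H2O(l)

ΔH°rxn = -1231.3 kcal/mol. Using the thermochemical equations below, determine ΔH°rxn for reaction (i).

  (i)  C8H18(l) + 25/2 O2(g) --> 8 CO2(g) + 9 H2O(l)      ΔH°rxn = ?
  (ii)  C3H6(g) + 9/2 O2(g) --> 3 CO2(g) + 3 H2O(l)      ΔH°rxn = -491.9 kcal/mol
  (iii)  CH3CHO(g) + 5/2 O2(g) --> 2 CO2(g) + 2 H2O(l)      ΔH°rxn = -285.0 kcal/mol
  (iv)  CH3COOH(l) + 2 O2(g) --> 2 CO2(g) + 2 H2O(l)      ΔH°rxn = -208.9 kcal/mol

ΔH°rxn = -1307.4 kcal/mol

(i) as written: contributes x
(ii): not needed.
(iii) reversed: +285.0 kcal/mol
(iv) as written: -208.9 kcal/mol
-1231.3 = (+285.0) + (-208.9) + x
x = (-1231.3 − (+76.1)) / (1) = -1307.4 kcal/mol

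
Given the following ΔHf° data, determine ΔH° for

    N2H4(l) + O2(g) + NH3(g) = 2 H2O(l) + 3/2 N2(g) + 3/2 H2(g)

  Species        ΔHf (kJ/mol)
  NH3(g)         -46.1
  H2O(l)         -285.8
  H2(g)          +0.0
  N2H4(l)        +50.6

ΔH° = -576.1 kJ/mol

Products: 2·(-285.8) + 3/2·(+0.0) + 3/2·(+0.0) = -571.6
Reactants: 1·(+50.6) + 1·(+0.0) + 1·(-46.1) = +4.5
ΔH° = (-571.6) − (+4.5) = -576.1 kJ/mol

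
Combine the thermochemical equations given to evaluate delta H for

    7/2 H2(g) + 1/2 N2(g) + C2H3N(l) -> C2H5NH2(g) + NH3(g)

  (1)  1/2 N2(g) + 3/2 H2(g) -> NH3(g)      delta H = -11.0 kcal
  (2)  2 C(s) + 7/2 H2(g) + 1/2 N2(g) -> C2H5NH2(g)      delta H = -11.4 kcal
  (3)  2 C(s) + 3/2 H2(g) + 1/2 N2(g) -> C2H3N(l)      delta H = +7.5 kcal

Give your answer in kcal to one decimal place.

(1) as written (NH3(g) already on the product side): -11.0 kcal
(2) as written (C2H5NH2(g) already on the product side): -11.4 kcal
(3) reversed (reverse to put C2H3N(l) on the reactant side): -7.5 kcal
delta H = (-11.0) + (-11.4) + (-7.5) = -29.9 kcal

delta H = -29.9 kcal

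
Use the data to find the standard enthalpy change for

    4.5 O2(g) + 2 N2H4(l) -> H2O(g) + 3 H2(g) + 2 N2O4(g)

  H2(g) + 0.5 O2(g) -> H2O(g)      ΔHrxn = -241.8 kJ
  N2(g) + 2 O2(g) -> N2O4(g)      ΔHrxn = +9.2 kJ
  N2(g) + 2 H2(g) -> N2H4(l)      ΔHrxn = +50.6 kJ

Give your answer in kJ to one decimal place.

ΔHrxn = -324.6 kJ

equation 1 as written (H2O(g) already on the product side): -241.8 kJ
equation 2 × 2 (×2 to match 2 N2O4(g) in the target): (2)·(+9.2) = +18.4 kJ
equation 3 reversed and × 2 (N2H4(l) must end up as a reactant; ×2 to match 2 N2H4(l) in the target): (-2)·(+50.6) = -101.2 kJ
Since enthalpy is a state function, ΔHrxn = (-241.8) + (+18.4) + (-101.2) = -324.6 kJ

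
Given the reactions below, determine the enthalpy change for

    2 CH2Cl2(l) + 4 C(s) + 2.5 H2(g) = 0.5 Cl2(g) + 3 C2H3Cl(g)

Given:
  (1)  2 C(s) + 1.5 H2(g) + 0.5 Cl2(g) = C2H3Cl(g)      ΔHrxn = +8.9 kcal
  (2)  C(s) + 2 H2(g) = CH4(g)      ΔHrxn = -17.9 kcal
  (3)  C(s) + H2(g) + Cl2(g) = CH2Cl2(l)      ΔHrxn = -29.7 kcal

ΔHrxn = 86.1 kcal

(1) × 3 (scale by 3 for the 3 C2H3Cl(g)): (3)·(+8.9) = +26.7 kcal
(2): not needed (CH4(g) appears nowhere else).
(3) reversed and × 2 (reverse to put CH2Cl2(l) on the reactant side; scale by 2 for the 2 CH2Cl2(l)): (-2)·(-29.7) = +59.4 kcal
By Hess's law, ΔHrxn = (3)·(+8.9) + (-2)·(-29.7) = 86.1 kcal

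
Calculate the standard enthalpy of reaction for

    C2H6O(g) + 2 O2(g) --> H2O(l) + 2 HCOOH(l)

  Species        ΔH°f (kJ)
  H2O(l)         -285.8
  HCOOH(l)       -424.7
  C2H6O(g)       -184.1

ΔH°rxn = -951.1 kJ

ΔH°rxn = Σ nΔHf°(products) − Σ nΔHf°(reactants).
Products: 1·(-285.8) + 2·(-424.7) = -1135.2
Reactants: 1·(-184.1) + 2·(+0.0) = -184.1
ΔH°rxn = (-1135.2) − (-184.1) = -951.1 kJ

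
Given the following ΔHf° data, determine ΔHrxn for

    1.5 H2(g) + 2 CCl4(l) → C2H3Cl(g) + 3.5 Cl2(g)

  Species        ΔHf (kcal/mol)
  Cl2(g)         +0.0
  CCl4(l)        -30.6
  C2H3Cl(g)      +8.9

ΔHrxn = 70.1 kcal/mol

Products: 1·(+8.9) + 7/2·(+0.0) = +8.9
Reactants: 3/2·(+0.0) + 2·(-30.6) = -61.2
ΔHrxn = (+8.9) − (-61.2) = 70.1 kcal/mol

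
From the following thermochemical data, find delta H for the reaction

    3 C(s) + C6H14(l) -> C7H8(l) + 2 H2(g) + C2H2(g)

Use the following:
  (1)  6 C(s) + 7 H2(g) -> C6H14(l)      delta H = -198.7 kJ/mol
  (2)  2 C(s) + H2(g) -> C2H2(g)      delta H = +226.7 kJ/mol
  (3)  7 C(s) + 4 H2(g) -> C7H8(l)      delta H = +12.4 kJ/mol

(1) reversed: +198.7 kJ/mol
(2) as written: +226.7 kJ/mol
(3) as written: +12.4 kJ/mol
Since enthalpy is a state function, delta H = (-1)·(-198.7) + (1)·(+226.7) + (1)·(+12.4) = 437.8 kJ/mol

delta H = 437.8 kJ/mol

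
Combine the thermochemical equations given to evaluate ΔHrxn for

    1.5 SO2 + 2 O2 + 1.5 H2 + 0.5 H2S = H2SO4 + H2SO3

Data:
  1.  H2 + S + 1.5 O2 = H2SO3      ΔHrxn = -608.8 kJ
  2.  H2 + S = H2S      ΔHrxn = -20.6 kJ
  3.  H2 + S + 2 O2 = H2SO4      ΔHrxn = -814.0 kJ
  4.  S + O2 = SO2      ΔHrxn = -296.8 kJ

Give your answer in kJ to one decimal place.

ΔHrxn = -967.3 kJ

eq. 1 as written (H2SO3 already on the product side): -608.8 kJ
eq. 2 reversed and × 1/2 (H2S must end up as a reactant; ×1/2 to match 1/2 H2S in the target): (-1/2)·(-20.6) = +10.3 kJ
eq. 3 as written (H2SO4 already on the product side): -814.0 kJ
eq. 4 reversed and × 3/2 (SO2 must end up as a reactant; scale by 3/2 for the 3/2 SO2): (-3/2)·(-296.8) = +445.2 kJ
By Hess's law, ΔHrxn = (1)·(-608.8) + (-1/2)·(-20.6) + (1)·(-814.0) + (-3/2)·(-296.8) = -967.3 kJ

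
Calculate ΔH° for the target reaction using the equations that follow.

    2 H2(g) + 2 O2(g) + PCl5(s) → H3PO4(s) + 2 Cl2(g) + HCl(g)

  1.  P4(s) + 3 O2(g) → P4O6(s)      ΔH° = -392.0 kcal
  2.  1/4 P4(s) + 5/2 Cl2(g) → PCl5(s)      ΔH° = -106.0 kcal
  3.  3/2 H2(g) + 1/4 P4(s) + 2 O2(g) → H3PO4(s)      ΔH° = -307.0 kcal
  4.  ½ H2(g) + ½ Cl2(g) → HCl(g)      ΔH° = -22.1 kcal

ΔH° = -223.1 kcal

eq. 1: not needed.
eq. 2 reversed: +106.0 kcal
eq. 3 as written: -307.0 kcal
eq. 4 as written: -22.1 kcal
Combining the equations, ΔH° = (-1)·(-106.0) + (1)·(-307.0) + (1)·(-22.1) = -223.1 kcal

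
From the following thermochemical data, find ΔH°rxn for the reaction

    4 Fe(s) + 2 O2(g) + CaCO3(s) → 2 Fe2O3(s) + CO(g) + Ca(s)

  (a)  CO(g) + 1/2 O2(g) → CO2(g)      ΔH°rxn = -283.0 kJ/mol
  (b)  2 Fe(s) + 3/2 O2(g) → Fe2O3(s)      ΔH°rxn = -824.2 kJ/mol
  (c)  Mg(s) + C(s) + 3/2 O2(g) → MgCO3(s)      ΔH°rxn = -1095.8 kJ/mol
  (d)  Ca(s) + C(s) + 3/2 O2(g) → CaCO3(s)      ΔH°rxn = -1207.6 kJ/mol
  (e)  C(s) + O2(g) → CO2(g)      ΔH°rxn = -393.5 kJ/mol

(a) reversed (reverse to put CO(g) on the product side): +283.0 kJ/mol
(b) × 2 (scale by 2 for the 2 Fe2O3(s)): (2)·(-824.2) = -1648.4 kJ/mol
(c): not needed (Mg(s) appears nowhere else).
(d) reversed (CaCO3(s) must end up as a reactant): +1207.6 kJ/mol
(e) as written: -393.5 kJ/mol
Combining the equations, ΔH°rxn = (-1)·(-283.0) + (2)·(-824.2) + (-1)·(-1207.6) + (1)·(-393.5) = -551.3 kJ/mol

ΔH°rxn = -551.3 kJ/mol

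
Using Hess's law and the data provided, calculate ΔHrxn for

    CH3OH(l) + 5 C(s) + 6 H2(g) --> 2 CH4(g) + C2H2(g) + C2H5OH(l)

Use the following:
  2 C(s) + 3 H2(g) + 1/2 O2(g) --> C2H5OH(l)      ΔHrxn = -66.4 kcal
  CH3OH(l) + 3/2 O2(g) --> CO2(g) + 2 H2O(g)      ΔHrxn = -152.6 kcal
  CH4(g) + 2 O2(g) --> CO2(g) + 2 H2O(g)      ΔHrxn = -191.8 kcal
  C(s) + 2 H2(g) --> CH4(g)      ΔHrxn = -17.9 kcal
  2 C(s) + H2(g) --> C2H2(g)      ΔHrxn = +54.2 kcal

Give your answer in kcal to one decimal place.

equation 1 as written: -66.4 kcal
equation 2 as written: -152.6 kcal
equation 3 reversed: +191.8 kcal
equation 4 as written: -17.9 kcal
equation 5 as written: +54.2 kcal
ΔHrxn = (1)·(-66.4) + (1)·(-152.6) + (-1)·(-191.8) + (1)·(-17.9) + (1)·(+54.2) = 9.1 kcal

ΔHrxn = 9.1 kcal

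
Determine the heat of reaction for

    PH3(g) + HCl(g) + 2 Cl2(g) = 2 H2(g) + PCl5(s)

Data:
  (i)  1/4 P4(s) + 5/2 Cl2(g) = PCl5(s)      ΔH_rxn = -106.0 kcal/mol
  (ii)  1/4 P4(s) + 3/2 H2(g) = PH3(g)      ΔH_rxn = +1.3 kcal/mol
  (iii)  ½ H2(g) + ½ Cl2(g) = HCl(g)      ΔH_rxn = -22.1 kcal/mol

(i) as written (PCl5(s) already on the product side): -106.0 kcal/mol
(ii) reversed (reverse to put PH3(g) on the reactant side): -1.3 kcal/mol
(iii) reversed (HCl(g) must end up as a reactant): +22.1 kcal/mol
Combining the equations, ΔH_rxn = (-106.0) + (-1.3) + (+22.1) = -85.2 kcal/mol

ΔH_rxn = -85.2 kcal/mol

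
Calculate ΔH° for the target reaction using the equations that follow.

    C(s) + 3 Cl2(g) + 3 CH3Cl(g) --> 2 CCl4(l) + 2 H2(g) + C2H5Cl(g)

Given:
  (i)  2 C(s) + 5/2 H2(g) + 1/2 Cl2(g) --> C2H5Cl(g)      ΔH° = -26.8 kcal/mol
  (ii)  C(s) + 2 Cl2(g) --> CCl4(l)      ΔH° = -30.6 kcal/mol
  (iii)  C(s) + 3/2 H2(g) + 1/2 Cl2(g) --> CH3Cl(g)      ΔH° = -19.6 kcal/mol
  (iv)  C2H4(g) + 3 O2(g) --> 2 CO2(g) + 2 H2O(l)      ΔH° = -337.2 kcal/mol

ΔH° = -29.2 kcal/mol

(i) as written: -26.8 kcal/mol
(ii) × 2: (2)·(-30.6) = -61.2 kcal/mol
(iii) reversed and × 3: (-3)·(-19.6) = +58.8 kcal/mol
(iv): not needed.
Combining the equations, ΔH° = (1)·(-26.8) + (2)·(-30.6) + (-3)·(-19.6) = -29.2 kcal/mol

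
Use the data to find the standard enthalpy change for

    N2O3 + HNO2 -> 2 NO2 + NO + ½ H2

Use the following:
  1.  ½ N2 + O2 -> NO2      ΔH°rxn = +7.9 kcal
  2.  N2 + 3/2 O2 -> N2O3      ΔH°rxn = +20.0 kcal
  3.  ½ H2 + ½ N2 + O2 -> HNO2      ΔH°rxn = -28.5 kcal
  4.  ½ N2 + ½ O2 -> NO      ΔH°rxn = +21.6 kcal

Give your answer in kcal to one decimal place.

eq. 1 × 2: (2)·(+7.9) = +15.8 kcal
eq. 2 reversed: -20.0 kcal
eq. 3 reversed: +28.5 kcal
eq. 4 as written: +21.6 kcal
Since enthalpy is a state function, ΔH°rxn = (2)·(+7.9) + (-1)·(+20.0) + (-1)·(-28.5) + (1)·(+21.6) = 45.9 kcal

ΔH°rxn = 45.9 kcal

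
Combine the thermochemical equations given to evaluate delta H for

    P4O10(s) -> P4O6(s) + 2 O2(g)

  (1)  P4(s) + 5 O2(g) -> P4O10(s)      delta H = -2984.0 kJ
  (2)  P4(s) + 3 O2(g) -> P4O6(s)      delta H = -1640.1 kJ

(1) reversed: +2984.0 kJ
(2) as written: -1640.1 kJ
delta H = (+2984.0) + (-1640.1) = 1343.9 kJ

delta H = 1343.9 kJ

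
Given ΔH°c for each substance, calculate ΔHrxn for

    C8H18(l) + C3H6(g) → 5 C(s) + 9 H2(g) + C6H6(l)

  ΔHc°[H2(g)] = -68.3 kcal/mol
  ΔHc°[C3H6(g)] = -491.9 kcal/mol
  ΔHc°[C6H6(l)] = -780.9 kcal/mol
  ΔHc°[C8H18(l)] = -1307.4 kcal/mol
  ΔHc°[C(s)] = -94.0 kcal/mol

With combustion enthalpies, reactants minus products:
= [1·(-1307.4) + 1·(-491.9)] − [5·(-94.0) + 9·(-68.3) + 1·(-780.9)]
= 66.3 kcal/mol

ΔHrxn = 66.3 kcal/mol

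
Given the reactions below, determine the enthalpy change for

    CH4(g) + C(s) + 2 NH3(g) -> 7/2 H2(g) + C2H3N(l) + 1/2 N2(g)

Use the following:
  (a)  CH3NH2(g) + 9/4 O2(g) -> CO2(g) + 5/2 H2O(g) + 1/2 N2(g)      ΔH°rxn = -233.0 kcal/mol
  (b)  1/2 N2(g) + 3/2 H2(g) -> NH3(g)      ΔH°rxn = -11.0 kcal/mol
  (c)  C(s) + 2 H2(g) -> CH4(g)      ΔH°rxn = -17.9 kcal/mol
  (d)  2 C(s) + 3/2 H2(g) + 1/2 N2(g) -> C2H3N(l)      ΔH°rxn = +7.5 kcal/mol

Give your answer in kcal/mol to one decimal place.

(a): not needed.
(b) reversed and × 2: (-2)·(-11.0) = +22.0 kcal/mol
(c) reversed: +17.9 kcal/mol
(d) as written: +7.5 kcal/mol
Combining the equations, ΔH°rxn = (-2)·(-11.0) + (-1)·(-17.9) + (1)·(+7.5) = 47.4 kcal/mol

ΔH°rxn = 47.4 kcal/mol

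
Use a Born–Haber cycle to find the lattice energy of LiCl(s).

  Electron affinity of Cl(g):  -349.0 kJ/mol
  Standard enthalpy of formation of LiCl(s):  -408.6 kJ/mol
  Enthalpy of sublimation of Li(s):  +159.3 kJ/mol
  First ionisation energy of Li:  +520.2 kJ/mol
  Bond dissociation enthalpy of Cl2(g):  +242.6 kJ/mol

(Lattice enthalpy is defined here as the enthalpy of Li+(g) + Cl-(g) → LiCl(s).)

U = -860.4 kJ/mol

ΔHf° = 1·ΔHsub + 1·(ΣIE) + 1/2·D(Cl2) + 1·EA + U
-408.6 = 1·(+159.3) + 1·(+520.2) + 1/2·(+242.6) + 1·(-349.0) + U
U = -408.6 − (+451.8) = -860.4 kJ/mol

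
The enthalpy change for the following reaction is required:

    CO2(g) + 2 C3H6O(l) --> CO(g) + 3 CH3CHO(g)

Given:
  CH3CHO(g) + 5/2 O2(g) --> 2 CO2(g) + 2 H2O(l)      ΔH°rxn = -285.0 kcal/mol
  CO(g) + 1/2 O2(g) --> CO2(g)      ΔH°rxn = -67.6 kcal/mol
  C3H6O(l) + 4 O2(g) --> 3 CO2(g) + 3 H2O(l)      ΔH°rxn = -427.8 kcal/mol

ΔH°rxn = 67.0 kcal/mol

equation 1 reversed and × 3: (-3)·(-285.0) = +855.0 kcal/mol
equation 2 reversed: +67.6 kcal/mol
equation 3 × 2: (2)·(-427.8) = -855.6 kcal/mol
ΔH°rxn = (+855.0) + (+67.6) + (-855.6) = 67.0 kcal/mol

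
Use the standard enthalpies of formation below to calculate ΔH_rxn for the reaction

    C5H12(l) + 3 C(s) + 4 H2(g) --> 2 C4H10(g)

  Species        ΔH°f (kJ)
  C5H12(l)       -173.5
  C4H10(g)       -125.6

Products: 2·(-125.6) = -251.2
Reactants: 1·(-173.5) + 3·(+0.0) + 4·(+0.0) = -173.5
ΔH_rxn = (-251.2) − (-173.5) = -77.7 kJ

ΔH_rxn = -77.7 kJ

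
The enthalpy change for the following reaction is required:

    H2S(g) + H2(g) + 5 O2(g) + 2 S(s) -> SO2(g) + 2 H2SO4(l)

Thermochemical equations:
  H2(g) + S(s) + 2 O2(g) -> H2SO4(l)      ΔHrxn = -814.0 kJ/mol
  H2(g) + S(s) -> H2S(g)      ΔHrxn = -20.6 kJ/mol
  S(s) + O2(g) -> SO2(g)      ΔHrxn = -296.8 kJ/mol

ΔHrxn = -1904.2 kJ/mol

equation 1 × 2 (×2 to match 2 H2SO4(l) in the target): (2)·(-814.0) = -1628.0 kJ/mol
equation 2 reversed (H2S(g) must end up as a reactant): +20.6 kJ/mol
equation 3 as written (SO2(g) already on the product side): -296.8 kJ/mol
Summing the manipulated equations, ΔHrxn = (2)·(-814.0) + (-1)·(-20.6) + (1)·(-296.8) = -1904.2 kJ/mol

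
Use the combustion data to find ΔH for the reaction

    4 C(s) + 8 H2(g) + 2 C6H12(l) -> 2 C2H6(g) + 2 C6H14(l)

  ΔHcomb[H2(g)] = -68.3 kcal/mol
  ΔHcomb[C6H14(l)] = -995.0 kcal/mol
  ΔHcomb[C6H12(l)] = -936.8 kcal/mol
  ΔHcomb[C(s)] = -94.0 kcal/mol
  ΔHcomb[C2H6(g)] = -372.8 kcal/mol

ΔH = -60.4 kcal/mol

Using ΔH = Σ nΔHc°(reactants) − Σ nΔHc°(products):
= [4·(-94.0) + 8·(-68.3) + 2·(-936.8)] − [2·(-372.8) + 2·(-995.0)]
= -60.4 kcal/mol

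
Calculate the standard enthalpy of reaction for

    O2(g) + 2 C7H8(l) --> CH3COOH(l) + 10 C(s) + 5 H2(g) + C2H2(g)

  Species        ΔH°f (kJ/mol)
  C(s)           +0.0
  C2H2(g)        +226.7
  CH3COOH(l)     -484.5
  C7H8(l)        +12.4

ΔHrxn = -282.6 kJ/mol

Products: 1·(-484.5) + 10·(+0.0) + 5·(+0.0) + 1·(+226.7) = -257.8
Reactants: 1·(+0.0) + 2·(+12.4) = +24.8
ΔHrxn = (-257.8) − (+24.8) = -282.6 kJ/mol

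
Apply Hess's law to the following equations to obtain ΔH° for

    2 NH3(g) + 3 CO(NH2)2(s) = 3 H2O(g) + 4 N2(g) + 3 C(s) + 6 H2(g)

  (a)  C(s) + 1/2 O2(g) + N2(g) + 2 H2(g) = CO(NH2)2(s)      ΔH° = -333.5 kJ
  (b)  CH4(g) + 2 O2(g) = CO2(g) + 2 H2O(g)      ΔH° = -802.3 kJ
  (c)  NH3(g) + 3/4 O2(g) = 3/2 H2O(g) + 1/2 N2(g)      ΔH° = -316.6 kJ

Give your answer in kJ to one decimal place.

ΔH° = 367.3 kJ

(a) reversed and × 3 (reverse to put CO(NH2)2(s) on the reactant side; ×3 to match 3 CO(NH2)2(s) in the target): (-3)·(-333.5) = +1000.5 kJ
(b): not needed (CH4(g) appears nowhere else).
(c) × 2 (×2 to match 2 NH3(g) in the target): (2)·(-316.6) = -633.2 kJ
Since enthalpy is a state function, ΔH° = (+1000.5) + (-633.2) = 367.3 kJ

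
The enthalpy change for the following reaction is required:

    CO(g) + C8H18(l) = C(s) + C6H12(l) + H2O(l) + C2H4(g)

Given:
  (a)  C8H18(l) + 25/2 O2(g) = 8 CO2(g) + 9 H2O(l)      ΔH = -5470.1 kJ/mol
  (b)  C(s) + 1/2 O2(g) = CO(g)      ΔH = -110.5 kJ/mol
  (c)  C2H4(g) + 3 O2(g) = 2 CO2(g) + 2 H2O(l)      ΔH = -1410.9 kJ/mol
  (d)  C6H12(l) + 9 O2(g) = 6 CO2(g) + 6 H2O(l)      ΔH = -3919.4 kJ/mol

(a) as written: -5470.1 kJ/mol
(b) reversed: +110.5 kJ/mol
(c) reversed: +1410.9 kJ/mol
(d) reversed: +3919.4 kJ/mol
ΔH = (-5470.1) + (+110.5) + (+1410.9) + (+3919.4) = -29.3 kJ/mol

ΔH = -29.3 kJ/mol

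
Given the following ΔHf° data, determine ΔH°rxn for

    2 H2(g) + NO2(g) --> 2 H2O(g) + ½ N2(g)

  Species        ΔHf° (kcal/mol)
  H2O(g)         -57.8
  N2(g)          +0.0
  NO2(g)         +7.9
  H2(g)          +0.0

Products: 2·(-57.8) + 1/2·(+0.0) = -115.6
Reactants: 2·(+0.0) + 1·(+7.9) = +7.9
ΔH°rxn = (-115.6) − (+7.9) = -123.5 kcal/mol

ΔH°rxn = -123.5 kcal/mol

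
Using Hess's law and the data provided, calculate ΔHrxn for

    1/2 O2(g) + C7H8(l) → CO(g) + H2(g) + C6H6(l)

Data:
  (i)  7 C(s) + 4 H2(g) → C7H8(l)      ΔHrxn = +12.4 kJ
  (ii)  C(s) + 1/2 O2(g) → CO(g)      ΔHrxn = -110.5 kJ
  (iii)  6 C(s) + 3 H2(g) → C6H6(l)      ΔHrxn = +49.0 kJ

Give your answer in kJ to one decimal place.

(i) reversed: -12.4 kJ
(ii) as written: -110.5 kJ
(iii) as written: +49.0 kJ
ΔHrxn = (-12.4) + (-110.5) + (+49.0) = -73.9 kJ

ΔHrxn = -73.9 kJ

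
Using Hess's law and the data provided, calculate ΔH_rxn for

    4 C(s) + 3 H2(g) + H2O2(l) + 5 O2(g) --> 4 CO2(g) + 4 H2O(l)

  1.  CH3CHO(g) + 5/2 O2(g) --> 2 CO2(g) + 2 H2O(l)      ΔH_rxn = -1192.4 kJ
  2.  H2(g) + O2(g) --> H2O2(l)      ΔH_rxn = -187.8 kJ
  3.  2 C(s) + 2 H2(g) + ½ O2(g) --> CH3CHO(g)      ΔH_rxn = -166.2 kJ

ΔH_rxn = -2529.4 kJ

eq. 1 × 2 (×2 to match 4 CO2(g) in the target): (2)·(-1192.4) = -2384.8 kJ
eq. 2 reversed (H2O2(l) must end up as a reactant): +187.8 kJ
eq. 3 × 2 (×2 to match 4 C(s) in the target): (2)·(-166.2) = -332.4 kJ
By Hess's law, ΔH_rxn = (2)·(-1192.4) + (-1)·(-187.8) + (2)·(-166.2) = -2529.4 kJ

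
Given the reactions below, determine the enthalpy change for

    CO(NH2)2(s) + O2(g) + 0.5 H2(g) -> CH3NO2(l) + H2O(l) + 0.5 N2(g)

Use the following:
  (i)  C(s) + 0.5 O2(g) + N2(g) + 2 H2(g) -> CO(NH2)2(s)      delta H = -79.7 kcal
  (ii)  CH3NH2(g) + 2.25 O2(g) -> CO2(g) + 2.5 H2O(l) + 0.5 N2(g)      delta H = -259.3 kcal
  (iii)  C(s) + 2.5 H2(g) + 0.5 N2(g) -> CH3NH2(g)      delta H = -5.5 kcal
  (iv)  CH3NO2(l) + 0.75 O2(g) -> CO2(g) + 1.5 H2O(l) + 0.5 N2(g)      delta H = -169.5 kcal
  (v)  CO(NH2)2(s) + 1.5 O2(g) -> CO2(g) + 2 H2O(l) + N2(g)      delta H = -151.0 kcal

(i) reversed: +79.7 kcal
(ii) as written: -259.3 kcal
(iii) as written: -5.5 kcal
(iv) reversed: +169.5 kcal
(v): not needed.
delta H = (+79.7) + (-259.3) + (-5.5) + (+169.5) = -15.6 kcal

delta H = -15.6 kcal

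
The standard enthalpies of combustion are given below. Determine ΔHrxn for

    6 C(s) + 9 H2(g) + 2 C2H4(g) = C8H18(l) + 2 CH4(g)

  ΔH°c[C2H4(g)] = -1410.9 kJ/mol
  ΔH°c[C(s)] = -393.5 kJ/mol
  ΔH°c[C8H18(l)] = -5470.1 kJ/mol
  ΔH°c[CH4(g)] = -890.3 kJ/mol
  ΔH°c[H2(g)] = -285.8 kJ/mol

With combustion enthalpies, reactants minus products:
= [6·(-393.5) + 9·(-285.8) + 2·(-1410.9)] − [1·(-5470.1) + 2·(-890.3)]
= -504.3 kJ/mol

ΔHrxn = -504.3 kJ/mol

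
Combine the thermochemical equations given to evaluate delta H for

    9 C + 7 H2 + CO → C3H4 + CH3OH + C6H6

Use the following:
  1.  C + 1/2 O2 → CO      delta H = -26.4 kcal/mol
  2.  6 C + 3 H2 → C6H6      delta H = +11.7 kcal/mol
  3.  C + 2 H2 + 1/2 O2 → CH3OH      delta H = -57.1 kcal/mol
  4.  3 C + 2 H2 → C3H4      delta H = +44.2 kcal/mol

eq. 1 reversed: +26.4 kcal/mol
eq. 2 as written: +11.7 kcal/mol
eq. 3 as written: -57.1 kcal/mol
eq. 4 as written: +44.2 kcal/mol
Since enthalpy is a state function, delta H = (-1)·(-26.4) + (1)·(+11.7) + (1)·(-57.1) + (1)·(+44.2) = 25.2 kcal/mol

delta H = 25.2 kcal/mol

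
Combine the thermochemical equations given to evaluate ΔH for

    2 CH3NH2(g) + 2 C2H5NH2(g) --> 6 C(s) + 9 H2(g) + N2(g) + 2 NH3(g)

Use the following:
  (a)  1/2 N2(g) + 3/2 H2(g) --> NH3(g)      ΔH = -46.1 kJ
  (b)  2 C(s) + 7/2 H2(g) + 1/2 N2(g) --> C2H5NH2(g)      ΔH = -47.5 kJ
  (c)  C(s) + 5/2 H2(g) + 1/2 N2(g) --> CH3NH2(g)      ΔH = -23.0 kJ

(a) × 2 (scale by 2 for the 2 NH3(g)): (2)·(-46.1) = -92.2 kJ
(b) reversed and × 2 (reverse to put C2H5NH2(g) on the reactant side; ×2 to match 2 C2H5NH2(g) in the target): (-2)·(-47.5) = +95.0 kJ
(c) reversed and × 2 (reverse to put CH3NH2(g) on the reactant side; scale by 2 for the 2 CH3NH2(g)): (-2)·(-23.0) = +46.0 kJ
ΔH = (2)·(-46.1) + (-2)·(-47.5) + (-2)·(-23.0) = 48.8 kJ

ΔH = 48.8 kJ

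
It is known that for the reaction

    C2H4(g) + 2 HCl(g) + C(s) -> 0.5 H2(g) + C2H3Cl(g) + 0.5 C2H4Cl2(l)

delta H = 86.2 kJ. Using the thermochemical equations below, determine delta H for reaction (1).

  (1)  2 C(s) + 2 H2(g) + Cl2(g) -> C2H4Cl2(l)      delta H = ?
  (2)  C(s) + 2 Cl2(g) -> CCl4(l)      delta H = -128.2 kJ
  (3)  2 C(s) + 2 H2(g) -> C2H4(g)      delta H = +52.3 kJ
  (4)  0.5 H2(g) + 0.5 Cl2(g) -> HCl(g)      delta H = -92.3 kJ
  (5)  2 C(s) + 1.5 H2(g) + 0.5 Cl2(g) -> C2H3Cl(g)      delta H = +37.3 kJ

(1) × 1/2: contributes 1/2·x
(2): not needed.
(3) reversed: -52.3 kJ
(4) reversed and × 2: (-2)·(-92.3) = +184.6 kJ
(5) as written: +37.3 kJ
+86.2 = (-52.3) + (+184.6) + (+37.3) + 1/2·x
x = (+86.2 − (+169.6)) / (1/2) = -166.8 kJ

delta H = -166.8 kJ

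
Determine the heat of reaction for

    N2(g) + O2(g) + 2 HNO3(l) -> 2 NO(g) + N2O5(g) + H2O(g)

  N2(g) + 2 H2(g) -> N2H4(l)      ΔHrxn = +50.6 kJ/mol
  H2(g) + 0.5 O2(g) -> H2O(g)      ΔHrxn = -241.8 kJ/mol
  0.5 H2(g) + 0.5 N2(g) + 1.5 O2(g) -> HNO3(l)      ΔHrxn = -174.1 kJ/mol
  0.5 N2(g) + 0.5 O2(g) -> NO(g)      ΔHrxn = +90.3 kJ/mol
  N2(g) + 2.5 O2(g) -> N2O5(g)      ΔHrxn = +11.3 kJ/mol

equation 1: not needed (N2H4(l) appears nowhere else).
equation 2 as written (H2O(g) already on the product side): -241.8 kJ/mol
equation 3 reversed and × 2 (HNO3(l) must end up as a reactant; scale by 2 for the 2 HNO3(l)): (-2)·(-174.1) = +348.2 kJ/mol
equation 4 × 2 (×2 to match 2 NO(g) in the target): (2)·(+90.3) = +180.6 kJ/mol
equation 5 as written (N2O5(g) already on the product side): +11.3 kJ/mol
Summing the manipulated equations, ΔHrxn = (-241.8) + (+348.2) + (+180.6) + (+11.3) = 298.3 kJ/mol

ΔHrxn = 298.3 kJ/mol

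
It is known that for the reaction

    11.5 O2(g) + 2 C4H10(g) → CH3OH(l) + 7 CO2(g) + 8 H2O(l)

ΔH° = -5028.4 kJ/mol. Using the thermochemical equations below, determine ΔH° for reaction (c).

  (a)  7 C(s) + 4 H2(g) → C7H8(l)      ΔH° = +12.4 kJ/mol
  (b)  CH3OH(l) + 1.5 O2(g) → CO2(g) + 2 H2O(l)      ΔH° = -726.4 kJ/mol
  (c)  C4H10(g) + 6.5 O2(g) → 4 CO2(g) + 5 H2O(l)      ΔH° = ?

ΔH° = -2877.4 kJ/mol

(a): not needed (C(s) appears nowhere else).
(b) reversed (CH3OH(l) must end up as a product): +726.4 kJ/mol
(c) × 2 (×2 to match 2 C4H10(g) in the target): contributes 2·x
-5028.4 = (+726.4) + 2·x
x = (-5028.4 − (+726.4)) / (2) = -2877.4 kJ/mol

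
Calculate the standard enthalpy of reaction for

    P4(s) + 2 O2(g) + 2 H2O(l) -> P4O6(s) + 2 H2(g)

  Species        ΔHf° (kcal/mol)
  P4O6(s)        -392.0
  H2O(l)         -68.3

ΔH_rxn = -255.4 kcal/mol

ΔH°rxn = Σ nΔHf°(products) − Σ nΔHf°(reactants).
Products: 1·(-392.0) + 2·(+0.0) = -392.0
Reactants: 1·(+0.0) + 2·(+0.0) + 2·(-68.3) = -136.6
ΔH_rxn = (-392.0) − (-136.6) = -255.4 kcal/mol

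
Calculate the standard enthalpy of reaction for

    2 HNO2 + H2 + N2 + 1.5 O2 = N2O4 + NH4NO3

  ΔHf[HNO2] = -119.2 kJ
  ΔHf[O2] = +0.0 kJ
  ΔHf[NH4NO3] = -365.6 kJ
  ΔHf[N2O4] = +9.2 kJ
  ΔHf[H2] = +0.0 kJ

Products: 1·(+9.2) + 1·(-365.6) = -356.4
Reactants: 2·(-119.2) + 1·(+0.0) + 1·(+0.0) + 3/2·(+0.0) = -238.4
ΔHrxn = (-356.4) − (-238.4) = -118.0 kJ

ΔHrxn = -118.0 kJ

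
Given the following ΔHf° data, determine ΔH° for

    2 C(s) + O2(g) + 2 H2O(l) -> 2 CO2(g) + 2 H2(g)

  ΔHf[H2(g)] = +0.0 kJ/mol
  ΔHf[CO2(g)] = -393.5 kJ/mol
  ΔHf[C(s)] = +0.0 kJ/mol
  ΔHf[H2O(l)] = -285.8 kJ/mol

Products: 2·(-393.5) + 2·(+0.0) = -787.0
Reactants: 2·(+0.0) + 1·(+0.0) + 2·(-285.8) = -571.6
ΔH° = (-787.0) − (-571.6) = -215.4 kJ/mol

ΔH° = -215.4 kJ/mol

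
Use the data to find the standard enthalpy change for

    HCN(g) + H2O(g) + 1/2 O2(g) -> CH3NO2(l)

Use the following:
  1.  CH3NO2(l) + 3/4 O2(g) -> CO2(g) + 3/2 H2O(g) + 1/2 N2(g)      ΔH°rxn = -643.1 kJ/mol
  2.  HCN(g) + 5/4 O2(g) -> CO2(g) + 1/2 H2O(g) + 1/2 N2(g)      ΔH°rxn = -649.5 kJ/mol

eq. 1 reversed (reverse to put CH3NO2(l) on the product side): +643.1 kJ/mol
eq. 2 as written (HCN(g) already on the reactant side): -649.5 kJ/mol
By Hess's law, ΔH°rxn = (-1)·(-643.1) + (1)·(-649.5) = -6.4 kJ/mol

ΔH°rxn = -6.4 kJ/mol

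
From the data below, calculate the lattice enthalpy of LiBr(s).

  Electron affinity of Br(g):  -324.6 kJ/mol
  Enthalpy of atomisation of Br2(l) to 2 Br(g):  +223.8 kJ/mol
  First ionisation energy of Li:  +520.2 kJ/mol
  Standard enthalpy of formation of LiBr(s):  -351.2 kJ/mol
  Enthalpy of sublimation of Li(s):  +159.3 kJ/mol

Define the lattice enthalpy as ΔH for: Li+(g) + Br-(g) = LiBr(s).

ΔHf° = 1·ΔHsub + 1·(ΣIE) + 1/2·D(Br2) + 1·EA + U
-351.2 = 1·(+159.3) + 1·(+520.2) + 1/2·(+223.8) + 1·(-324.6) + U
U = -351.2 − (+466.8) = -818.0 kJ/mol

U = -818.0 kJ/mol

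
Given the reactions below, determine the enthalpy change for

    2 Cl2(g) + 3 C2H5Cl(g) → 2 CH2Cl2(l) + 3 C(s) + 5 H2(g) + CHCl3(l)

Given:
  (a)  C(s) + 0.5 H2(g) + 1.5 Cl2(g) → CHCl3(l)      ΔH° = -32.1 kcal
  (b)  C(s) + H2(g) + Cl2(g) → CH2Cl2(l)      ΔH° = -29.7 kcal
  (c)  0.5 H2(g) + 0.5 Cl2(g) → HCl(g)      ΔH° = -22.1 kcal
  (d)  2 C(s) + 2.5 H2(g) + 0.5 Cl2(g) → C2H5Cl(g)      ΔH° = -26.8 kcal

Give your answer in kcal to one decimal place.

ΔH° = -11.1 kcal

(a) as written (CHCl3(l) already on the product side): -32.1 kcal
(b) × 2 (scale by 2 for the 2 CH2Cl2(l)): (2)·(-29.7) = -59.4 kcal
(c): not needed (HCl(g) appears nowhere else).
(d) reversed and × 3 (C2H5Cl(g) must end up as a reactant; scale by 3 for the 3 C2H5Cl(g)): (-3)·(-26.8) = +80.4 kcal
ΔH° = (-32.1) + (-59.4) + (+80.4) = -11.1 kcal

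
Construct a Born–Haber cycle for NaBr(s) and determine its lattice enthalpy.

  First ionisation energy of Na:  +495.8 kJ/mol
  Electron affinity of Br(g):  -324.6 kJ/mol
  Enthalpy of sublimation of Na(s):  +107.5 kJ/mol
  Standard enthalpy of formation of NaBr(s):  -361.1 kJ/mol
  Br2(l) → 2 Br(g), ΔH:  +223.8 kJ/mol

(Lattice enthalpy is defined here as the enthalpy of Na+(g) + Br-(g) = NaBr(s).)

ΔHf° = 1·ΔHsub + 1·(ΣIE) + 1/2·D(Br2) + 1·EA + U
-361.1 = 1·(+107.5) + 1·(+495.8) + 1/2·(+223.8) + 1·(-324.6) + U
U = -361.1 − (+390.6) = -751.7 kJ/mol

U = -751.7 kJ/mol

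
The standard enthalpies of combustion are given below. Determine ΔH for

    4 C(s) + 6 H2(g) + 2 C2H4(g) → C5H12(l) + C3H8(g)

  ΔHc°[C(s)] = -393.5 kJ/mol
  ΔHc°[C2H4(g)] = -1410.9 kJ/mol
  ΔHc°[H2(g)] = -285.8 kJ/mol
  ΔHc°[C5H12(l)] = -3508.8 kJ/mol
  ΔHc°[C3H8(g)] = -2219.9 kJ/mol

ΔH = -381.9 kJ/mol

Using ΔH = Σ nΔHc°(reactants) − Σ nΔHc°(products):
= [4·(-393.5) + 6·(-285.8) + 2·(-1410.9)] − [1·(-3508.8) + 1·(-2219.9)]
= -381.9 kJ/mol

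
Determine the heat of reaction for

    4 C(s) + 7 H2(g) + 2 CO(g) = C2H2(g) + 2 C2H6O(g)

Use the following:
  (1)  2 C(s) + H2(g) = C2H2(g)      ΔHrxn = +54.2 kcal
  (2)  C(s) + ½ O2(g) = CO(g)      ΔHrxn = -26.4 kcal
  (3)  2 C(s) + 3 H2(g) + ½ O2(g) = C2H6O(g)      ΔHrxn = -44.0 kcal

ΔHrxn = 19.0 kcal

(1) as written: +54.2 kcal
(2) reversed and × 2: (-2)·(-26.4) = +52.8 kcal
(3) × 2: (2)·(-44.0) = -88.0 kcal
Summing the manipulated equations, ΔHrxn = (1)·(+54.2) + (-2)·(-26.4) + (2)·(-44.0) = 19.0 kcal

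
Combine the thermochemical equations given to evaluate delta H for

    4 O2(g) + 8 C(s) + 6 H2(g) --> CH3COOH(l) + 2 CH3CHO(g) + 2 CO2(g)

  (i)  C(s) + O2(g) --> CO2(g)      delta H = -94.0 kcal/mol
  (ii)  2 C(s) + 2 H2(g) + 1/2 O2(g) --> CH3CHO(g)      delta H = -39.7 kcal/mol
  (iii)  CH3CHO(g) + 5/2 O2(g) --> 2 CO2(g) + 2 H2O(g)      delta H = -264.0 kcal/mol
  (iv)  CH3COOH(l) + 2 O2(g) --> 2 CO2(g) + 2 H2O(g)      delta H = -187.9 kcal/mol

delta H = -383.2 kcal/mol

(i) × 2: (2)·(-94.0) = -188.0 kcal/mol
(ii) × 3 (scale by 3 for the 6 H2(g)): (3)·(-39.7) = -119.1 kcal/mol
(iii) as written: -264.0 kcal/mol
(iv) reversed (CH3COOH(l) must end up as a product): +187.9 kcal/mol
Summing the manipulated equations, delta H = (-188.0) + (-119.1) + (-264.0) + (+187.9) = -383.2 kcal/mol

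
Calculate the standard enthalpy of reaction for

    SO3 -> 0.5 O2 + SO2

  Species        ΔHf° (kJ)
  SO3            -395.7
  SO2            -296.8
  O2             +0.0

ΔH_rxn = 98.9 kJ

ΔH°rxn = Σ nΔHf°(products) − Σ nΔHf°(reactants).
Products: 1/2·(+0.0) + 1·(-296.8) = -296.8
Reactants: 1·(-395.7) = -395.7
ΔH_rxn = (-296.8) − (-395.7) = 98.9 kJ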